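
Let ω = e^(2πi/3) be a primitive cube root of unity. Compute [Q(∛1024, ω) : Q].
[Q(∛1024, ω) : Q] = 6

[Q(∛1024):Q] = 3 (min poly x^3 - 1024, irreducible since 1024 is not a perfect cube). [Q(ω):Q] = 2 (min poly x^2 + x + 1). Since Q(∛1024) ⊂ R and ω ∉ R, we have ω ∉ Q(∛1024), so x^2 + x + 1 remains irreducible over Q(∛1024) and [Q(∛1024, ω) : Q(∛1024)] = 2. By the tower law, [Q(∛1024, ω) : Q] = 3 · 2 = 6. (In fact Q(∛1024, ω) is the splitting field of x^3 - 1024 over Q.)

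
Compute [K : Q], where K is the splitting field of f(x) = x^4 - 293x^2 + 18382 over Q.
[K : Q] = 4

Solving the quadratic in x^2: x^2 = (293 ± √(293^2 - 4·18382))/2 = (293 ± √12321)/2 = (293 ± 111)/2, giving x^2 = 91 or x^2 = 202. So f(x) = (x^2 - 91)(x^2 - 202) and the roots of f are ±√91, ±√202. Hence the splitting field is K = Q(√91, √202). Since 91 and 202 are distinct squarefree integers > 1, their product 18382 is not a perfect square, so √202 ∉ Q(√91). By the tower law [K:Q] = [Q(√91,√202):Q(√91)] · [Q(√91):Q] = 2 · 2 = 4.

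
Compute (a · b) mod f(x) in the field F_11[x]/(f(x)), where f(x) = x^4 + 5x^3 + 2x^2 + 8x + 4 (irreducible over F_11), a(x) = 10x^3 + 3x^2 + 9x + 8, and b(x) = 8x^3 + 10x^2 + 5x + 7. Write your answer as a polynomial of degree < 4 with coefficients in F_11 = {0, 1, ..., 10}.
a · b ≡ x^3 + 5x^2 + 10x + 2 (mod f(x))

Multiply in F_11[x]: a(x)·b(x) = (10x^3 + 3x^2 + 9x + 8)·(8x^3 + 10x^2 + 5x + 7) = 3x^6 + 3x^5 + 9x^4 + 8x^3 + 3x^2 + 4x + 1. This has degree ≥ 4, so divide by f(x) over F_11: 3x^6 + 3x^5 + 9x^4 + 8x^3 + 3x^2 + 4x + 1 = (3x^2 + 10x + 8)·(x^4 + 5x^3 + 2x^2 + 8x + 4) + (x^3 + 5x^2 + 10x + 2). Hence a·b ≡ x^3 + 5x^2 + 10x + 2 (mod f). (F_11[x]/(f) is a field with 11^4 = 14641 elements since f is irreducible of degree 4.)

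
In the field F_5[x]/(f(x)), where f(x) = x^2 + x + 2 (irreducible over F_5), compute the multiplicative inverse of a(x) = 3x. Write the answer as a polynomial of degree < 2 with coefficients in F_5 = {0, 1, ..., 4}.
a(x)^(-1) ≡ 4x + 4 (mod f(x))

Since f is irreducible over F_5, F_5[x]/(f) is a field and a(x) ≠ 0 has an inverse. Apply the extended Euclidean algorithm to f(x) and a(x) in F_5[x]: f(x) = (2x + 2)·a(x) + (2). The last nonzero remainder is the constant 2 = gcd(f, a) in F_5. Back-substituting through the division chain expresses 2 = s(x)·a(x) + t(x)·f(x) with s(x) ≡ 3x + 3 (mod f), so (3x + 3)·a(x) ≡ 2 (mod f). Multiplying by 2^(-1) ≡ 3 in F_5 gives a(x)^(-1) ≡ 3·(3x + 3) ≡ 4x + 4 (mod f). Check: (3x)·(4x + 4) = 2x^2 + 2x ≡ 1 (mod x^2 + x + 2).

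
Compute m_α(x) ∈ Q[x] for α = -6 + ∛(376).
m_α(x) = x^3 + 18x^2 + 108x - 160

Set β = α + 6 = ∛(376), so β^3 = 376. Then (α + 6)^3 - 376 = 0, i.e. α is a root of g(x) = (x + 6)^3 - 376 = x^3 + 18x^2 + 108x - 160. Since g(x) = h(x + 6) where h(x) = x^3 - 376, and h is irreducible over Q (because 376 is not a perfect cube, so h has no rational root, and a monic cubic with no rational root is irreducible), g is also irreducible (irreducibility is preserved under the substitution x → x + 6). Hence m_α(x) = x^3 + 18x^2 + 108x - 160.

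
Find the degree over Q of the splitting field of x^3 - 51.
[K : Q] = 6

The roots of x^3 - 51 are ∛51, ω∛51, ω^2∛51 where ω = e^(2πi/3) is a primitive cube root of unity, so K = Q(∛51, ω). Now [Q(∛51):Q] = 3 (since 51 is not a perfect cube, x^3 - 51 is irreducible) and [Q(ω):Q] = 2. Both 2 and 3 divide [K:Q], and [K:Q] ≤ 3·2 = 6, so [K:Q] = 6. (Equivalently: Q(∛51) ⊂ R but ω ∉ R, so [K : Q(∛51)] = 2.)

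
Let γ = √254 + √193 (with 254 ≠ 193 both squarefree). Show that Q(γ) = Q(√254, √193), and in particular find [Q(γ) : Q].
[Q(γ) : Q] = 4 (equivalently, Q(γ) = Q(√254, √193))

Obviously Q(γ) ⊆ Q(√254, √193), and [Q(√254, √193):Q] = 4 (since 254, 193 are distinct squarefree integers > 1 with 49022 not a perfect square). To show equality we compute the minimal polynomial of γ. From γ = √254 + √193: γ^2 = 254 + 2√(49022) + 193 = 447 + 2√(49022), so γ^2 - 447 = 2√(49022); squaring, (γ^2 - 447)^2 = 4·49022, i.e. γ^4 - 894γ^2 + 199809 - 196088 = 0, i.e. γ^4 - 894γ^2 + 3721 = 0. So γ is a root of x^4 - 894x^2 + 3721. This polynomial is irreducible over Q: it has no rational root (each ±√254 ± √193 is irrational), and any factorization into two quadratics over Q would force √(49022) ∈ Q (pairing opposite roots) or √254, √193 ∈ Q (other pairings), all impossible. Hence [Q(γ):Q] = 4 = [Q(√254, √193):Q], so Q(γ) = Q(√254, √193).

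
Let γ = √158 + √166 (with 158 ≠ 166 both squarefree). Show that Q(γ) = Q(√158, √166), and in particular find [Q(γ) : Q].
[Q(γ) : Q] = 4 (equivalently, Q(γ) = Q(√158, √166))

Obviously Q(γ) ⊆ Q(√158, √166), and [Q(√158, √166):Q] = 4 (since 158, 166 are distinct squarefree integers > 1 with 26228 not a perfect square). To show equality we compute the minimal polynomial of γ. From γ = √158 + √166: γ^2 = 158 + 2√(26228) + 166 = 324 + 2√(26228), so γ^2 - 324 = 2√(26228); squaring, (γ^2 - 324)^2 = 4·26228, i.e. γ^4 - 648γ^2 + 104976 - 104912 = 0, i.e. γ^4 - 648γ^2 + 64 = 0. So γ is a root of x^4 - 648x^2 + 64. This polynomial is irreducible over Q: it has no rational root (each ±√158 ± √166 is irrational), and any factorization into two quadratics over Q would force √(26228) ∈ Q (pairing opposite roots) or √158, √166 ∈ Q (other pairings), all impossible. Hence [Q(γ):Q] = 4 = [Q(√158, √166):Q], so Q(γ) = Q(√158, √166).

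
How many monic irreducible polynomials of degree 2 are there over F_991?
There are 490545 monic irreducible polynomials of degree 2 over F_991

Each element of F_{991^2} that lies in no proper subfield is a root of exactly one monic irreducible of degree 2 over F_991, and each such polynomial has 2 distinct roots in F_{991^2}. By Möbius inversion the count is N_991(2) = (1/2) Σ_{d|2} μ(2/d) · 991^d = (1/2)(μ(2)·991^1 + μ(1)·991^2) = 981090/2 = 490545.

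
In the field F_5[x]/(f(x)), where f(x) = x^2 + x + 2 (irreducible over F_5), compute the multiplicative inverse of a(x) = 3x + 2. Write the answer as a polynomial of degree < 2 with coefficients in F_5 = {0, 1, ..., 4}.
a(x)^(-1) ≡ 2x + 4 (mod f(x))

Since f is irreducible over F_5, F_5[x]/(f) is a field and a(x) ≠ 0 has an inverse. Apply the extended Euclidean algorithm to f(x) and a(x) in F_5[x]: f(x) = (2x + 4)·a(x) + (4). The last nonzero remainder is the constant 4 = gcd(f, a) in F_5. Back-substituting through the division chain expresses 4 = s(x)·a(x) + t(x)·f(x) with s(x) ≡ 3x + 1 (mod f), so (3x + 1)·a(x) ≡ 4 (mod f). Multiplying by 4^(-1) ≡ 4 in F_5 gives a(x)^(-1) ≡ 4·(3x + 1) ≡ 2x + 4 (mod f). Check: (3x + 2)·(2x + 4) = x^2 + x + 3 ≡ 1 (mod x^2 + x + 2).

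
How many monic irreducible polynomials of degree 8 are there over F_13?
There are 101962770 monic irreducible polynomials of degree 8 over F_13

Each element of F_{13^8} that lies in no proper subfield is a root of exactly one monic irreducible of degree 8 over F_13, and each such polynomial has 8 distinct roots in F_{13^8}. By Möbius inversion the count is N_13(8) = (1/8) Σ_{d|8} μ(8/d) · 13^d = (1/8)(μ(8)·13^1 + μ(4)·13^2 + μ(2)·13^4 + μ(1)·13^8) = 815702160/8 = 101962770.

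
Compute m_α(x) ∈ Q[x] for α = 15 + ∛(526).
m_α(x) = x^3 - 45x^2 + 675x - 3901

Set β = α - 15 = ∛(526), so β^3 = 526. Then (α - 15)^3 - 526 = 0, i.e. α is a root of g(x) = (x - 15)^3 - 526 = x^3 - 45x^2 + 675x - 3901. Since g(x) = h(x - 15) where h(x) = x^3 - 526, and h is irreducible over Q (because 526 is not a perfect cube, so h has no rational root, and a monic cubic with no rational root is irreducible), g is also irreducible (irreducibility is preserved under the substitution x → x - 15). Hence m_α(x) = x^3 - 45x^2 + 675x - 3901.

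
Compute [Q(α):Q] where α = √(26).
[Q(α):Q] = 2

[Q(α):Q] equals the degree of the minimal polynomial of α. Here α^2 = 26 and x^2 - 26 is irreducible (d = 26 is squarefree, ≠ 1, hence not a square), so deg(m_α) = 2. Thus [Q(α):Q] = 2.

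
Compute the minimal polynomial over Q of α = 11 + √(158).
m_α(x) = x^2 - 22x - 37

From α - 11 = √(158), squaring gives (α - 11)^2 = 158, i.e. α^2 - 22α + 121 = 158, so α^2 - 22α - 37 = 0. The discriminant of x^2 - 22x - 37 is (-22)^2 - 4·(-37) = 484 + 148 = 632, and 4·(158) is not a perfect square in Q since 158 is squarefree and ≠ 1. Hence x^2 - 22x - 37 is irreducible over Q and is the minimal polynomial of α.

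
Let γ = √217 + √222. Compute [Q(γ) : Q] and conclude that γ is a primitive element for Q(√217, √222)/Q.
[Q(γ) : Q] = 4 (equivalently, Q(γ) = Q(√217, √222))

Obviously Q(γ) ⊆ Q(√217, √222), and [Q(√217, √222):Q] = 4 (since 217, 222 are distinct squarefree integers > 1 with 48174 not a perfect square). To show equality we compute the minimal polynomial of γ. From γ = √217 + √222: γ^2 = 217 + 2√(48174) + 222 = 439 + 2√(48174), so γ^2 - 439 = 2√(48174); squaring, (γ^2 - 439)^2 = 4·48174, i.e. γ^4 - 878γ^2 + 192721 - 192696 = 0, i.e. γ^4 - 878γ^2 + 25 = 0. So γ is a root of x^4 - 878x^2 + 25. This polynomial is irreducible over Q: it has no rational root (each ±√217 ± √222 is irrational), and any factorization into two quadratics over Q would force √(48174) ∈ Q (pairing opposite roots) or √217, √222 ∈ Q (other pairings), all impossible. Hence [Q(γ):Q] = 4 = [Q(√217, √222):Q], so Q(γ) = Q(√217, √222).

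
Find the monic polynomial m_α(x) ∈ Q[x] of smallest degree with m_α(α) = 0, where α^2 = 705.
m_α(x) = x^2 - 705

α satisfies α^2 - 705 = 0, so x^2 - 705 annihilates α. Since d = 705 is squarefree and ≠ 1, it is not a perfect square in Q, so x^2 - 705 has no rational root and is therefore irreducible over Q (a degree-2 polynomial over a field is irreducible iff it has no root). Hence m_α(x) = x^2 - 705.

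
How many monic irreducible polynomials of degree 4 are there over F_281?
There are 1558690140 monic irreducible polynomials of degree 4 over F_281

Each element of F_{281^4} that lies in no proper subfield is a root of exactly one monic irreducible of degree 4 over F_281, and each such polynomial has 4 distinct roots in F_{281^4}. By Möbius inversion the count is N_281(4) = (1/4) Σ_{d|4} μ(4/d) · 281^d = (1/4)(μ(4)·281^1 + μ(2)·281^2 + μ(1)·281^4) = 6234760560/4 = 1558690140.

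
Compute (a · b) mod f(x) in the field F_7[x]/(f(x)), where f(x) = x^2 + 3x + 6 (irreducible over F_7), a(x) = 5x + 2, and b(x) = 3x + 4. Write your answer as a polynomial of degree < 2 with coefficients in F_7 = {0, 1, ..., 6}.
a · b ≡ 2x + 2 (mod f(x))

Multiply in F_7[x]: a(x)·b(x) = (5x + 2)·(3x + 4) = x^2 + 5x + 1. This has degree ≥ 2, so divide by f(x) over F_7: x^2 + 5x + 1 = (1)·(x^2 + 3x + 6) + (2x + 2). Hence a·b ≡ 2x + 2 (mod f). (F_7[x]/(f) is a field with 7^2 = 49 elements since f is irreducible of degree 2.)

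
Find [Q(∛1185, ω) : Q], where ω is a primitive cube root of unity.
[Q(∛1185, ω) : Q] = 6

[Q(∛1185):Q] = 3 (min poly x^3 - 1185, irreducible since 1185 is not a perfect cube). [Q(ω):Q] = 2 (min poly x^2 + x + 1). Since Q(∛1185) ⊂ R and ω ∉ R, we have ω ∉ Q(∛1185), so x^2 + x + 1 remains irreducible over Q(∛1185) and [Q(∛1185, ω) : Q(∛1185)] = 2. By the tower law, [Q(∛1185, ω) : Q] = 3 · 2 = 6. (In fact Q(∛1185, ω) is the splitting field of x^3 - 1185 over Q.)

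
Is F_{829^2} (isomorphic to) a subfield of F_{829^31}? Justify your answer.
No: F_{829^2} is not a subfield of F_{829^31}

F_{p^m} embeds in F_{p^n} iff m | n. Here 2 ∤ 31 (since 31 = 15·2 + 1 with remainder 1 ≠ 0), so F_{829^2} is not a subfield of F_{829^31}. Equivalently: if it were, the tower law would give 2 = [F_{829^2}:F_829] dividing [F_{829^31}:F_829] = 31, contradiction.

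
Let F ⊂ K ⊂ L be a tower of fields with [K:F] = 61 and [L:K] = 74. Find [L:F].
[L:F] = 4514

The tower law says that for any tower of field extensions F ⊂ K ⊂ L with finite degrees, [L:F] = [L:K] · [K:F]. Here this gives [L:F] = 74 · 61 = 4514.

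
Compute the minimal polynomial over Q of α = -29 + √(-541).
m_α(x) = x^2 + 58x + 1382

From α + 29 = √(-541), squaring gives (α + 29)^2 = -541, i.e. α^2 + 58α + 841 = -541, so α^2 + 58α + 1382 = 0. The discriminant of x^2 + 58x + 1382 is (58)^2 - 4·(1382) = 3364 - 5528 = -2164, and 4·(-541) is not a perfect square in Q since -541 is squarefree and ≠ 1. Hence x^2 + 58x + 1382 is irreducible over Q and is the minimal polynomial of α.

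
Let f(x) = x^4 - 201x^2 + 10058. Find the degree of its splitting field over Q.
[K : Q] = 4

Solving the quadratic in x^2: x^2 = (201 ± √(201^2 - 4·10058))/2 = (201 ± √169)/2 = (201 ± 13)/2, giving x^2 = 94 or x^2 = 107. So f(x) = (x^2 - 94)(x^2 - 107) and the roots of f are ±√94, ±√107. Hence the splitting field is K = Q(√94, √107). Since 94 and 107 are distinct squarefree integers > 1, their product 10058 is not a perfect square, so √107 ∉ Q(√94). By the tower law [K:Q] = [Q(√94,√107):Q(√94)] · [Q(√94):Q] = 2 · 2 = 4.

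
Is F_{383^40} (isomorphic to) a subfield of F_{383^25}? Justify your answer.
No: F_{383^40} is not a subfield of F_{383^25}

F_{p^m} embeds in F_{p^n} iff m | n. Here 40 ∤ 25 (since 25 = 0·40 + 25 with remainder 25 ≠ 0), so F_{383^40} is not a subfield of F_{383^25}. Equivalently: if it were, the tower law would give 40 = [F_{383^40}:F_383] dividing [F_{383^25}:F_383] = 25, contradiction.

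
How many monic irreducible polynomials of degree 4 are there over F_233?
There are 736810308 monic irreducible polynomials of degree 4 over F_233

Each element of F_{233^4} that lies in no proper subfield is a root of exactly one monic irreducible of degree 4 over F_233, and each such polynomial has 4 distinct roots in F_{233^4}. By Möbius inversion the count is N_233(4) = (1/4) Σ_{d|4} μ(4/d) · 233^d = (1/4)(μ(4)·233^1 + μ(2)·233^2 + μ(1)·233^4) = 2947241232/4 = 736810308.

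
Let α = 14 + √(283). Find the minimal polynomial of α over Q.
m_α(x) = x^2 - 28x - 87

From α - 14 = √(283), squaring gives (α - 14)^2 = 283, i.e. α^2 - 28α + 196 = 283, so α^2 - 28α - 87 = 0. The discriminant of x^2 - 28x - 87 is (-28)^2 - 4·(-87) = 784 + 348 = 1132, and 4·(283) is not a perfect square in Q since 283 is squarefree and ≠ 1. Hence x^2 - 28x - 87 is irreducible over Q and is the minimal polynomial of α.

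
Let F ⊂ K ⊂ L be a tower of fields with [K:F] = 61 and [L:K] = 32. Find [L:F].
[L:F] = 1952

The tower law says that for any tower of field extensions F ⊂ K ⊂ L with finite degrees, [L:F] = [L:K] · [K:F]. Here this gives [L:F] = 32 · 61 = 1952.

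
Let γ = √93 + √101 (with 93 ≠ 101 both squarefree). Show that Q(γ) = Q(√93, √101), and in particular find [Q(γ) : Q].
[Q(γ) : Q] = 4 (equivalently, Q(γ) = Q(√93, √101))

Obviously Q(γ) ⊆ Q(√93, √101), and [Q(√93, √101):Q] = 4 (since 93, 101 are distinct squarefree integers > 1 with 9393 not a perfect square). To show equality we compute the minimal polynomial of γ. From γ = √93 + √101: γ^2 = 93 + 2√(9393) + 101 = 194 + 2√(9393), so γ^2 - 194 = 2√(9393); squaring, (γ^2 - 194)^2 = 4·9393, i.e. γ^4 - 388γ^2 + 37636 - 37572 = 0, i.e. γ^4 - 388γ^2 + 64 = 0. So γ is a root of x^4 - 388x^2 + 64. This polynomial is irreducible over Q: it has no rational root (each ±√93 ± √101 is irrational), and any factorization into two quadratics over Q would force √(9393) ∈ Q (pairing opposite roots) or √93, √101 ∈ Q (other pairings), all impossible. Hence [Q(γ):Q] = 4 = [Q(√93, √101):Q], so Q(γ) = Q(√93, √101).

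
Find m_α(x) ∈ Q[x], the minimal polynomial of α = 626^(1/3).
m_α(x) = x^3 - 626

α satisfies α^3 = 626, so x^3 - 626 annihilates α. By the rational root test, a rational root p/q (in lowest terms) of x^3 - 626 would satisfy p^3 = 626 q^3, forcing q = 1 and p^3 = 626; but 626 is not a perfect cube, contradiction. A monic cubic over Q with no rational root is irreducible (any nontrivial factorization would include a linear factor). Hence x^3 - 626 is the minimal polynomial of α, and in particular [Q(α):Q] = 3.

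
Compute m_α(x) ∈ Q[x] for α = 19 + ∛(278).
m_α(x) = x^3 - 57x^2 + 1083x - 7137

Set β = α - 19 = ∛(278), so β^3 = 278. Then (α - 19)^3 - 278 = 0, i.e. α is a root of g(x) = (x - 19)^3 - 278 = x^3 - 57x^2 + 1083x - 7137. Since g(x) = h(x - 19) where h(x) = x^3 - 278, and h is irreducible over Q (because 278 is not a perfect cube, so h has no rational root, and a monic cubic with no rational root is irreducible), g is also irreducible (irreducibility is preserved under the substitution x → x - 19). Hence m_α(x) = x^3 - 57x^2 + 1083x - 7137.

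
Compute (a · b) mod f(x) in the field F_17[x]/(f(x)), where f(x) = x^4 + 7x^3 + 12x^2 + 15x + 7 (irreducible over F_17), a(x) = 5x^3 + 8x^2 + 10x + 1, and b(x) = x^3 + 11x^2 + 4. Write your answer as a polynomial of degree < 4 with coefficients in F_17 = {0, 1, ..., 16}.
a · b ≡ 10x^3 + 5x^2 + 4x + 5 (mod f(x))

Multiply in F_17[x]: a(x)·b(x) = (5x^3 + 8x^2 + 10x + 1)·(x^3 + 11x^2 + 4) = 5x^6 + 12x^5 + 13x^4 + 12x^3 + 9x^2 + 6x + 4. This has degree ≥ 4, so divide by f(x) over F_17: 5x^6 + 12x^5 + 13x^4 + 12x^3 + 9x^2 + 6x + 4 = (5x^2 + 11x + 12)·(x^4 + 7x^3 + 12x^2 + 15x + 7) + (10x^3 + 5x^2 + 4x + 5). Hence a·b ≡ 10x^3 + 5x^2 + 4x + 5 (mod f). (F_17[x]/(f) is a field with 17^4 = 83521 elements since f is irreducible of degree 4.)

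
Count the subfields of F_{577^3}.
F_{577^3} has 2 subfields

The subfields of F_{p^n} are exactly the fields F_{p^d} for d | n (each is the fixed field of the unique index-d subgroup of Gal(F_{p^n}/F_p) ≅ Z/nZ). The divisors of n = 3 are {1, 3}, giving 2 subfields: F_{577^1}, F_{577^3}.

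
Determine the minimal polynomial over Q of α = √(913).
m_α(x) = x^2 - 913

α satisfies α^2 - 913 = 0, so x^2 - 913 annihilates α. Since d = 913 is squarefree and ≠ 1, it is not a perfect square in Q, so x^2 - 913 has no rational root and is therefore irreducible over Q (a degree-2 polynomial over a field is irreducible iff it has no root). Hence m_α(x) = x^2 - 913.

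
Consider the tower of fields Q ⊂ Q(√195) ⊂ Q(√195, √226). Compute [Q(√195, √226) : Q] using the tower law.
[Q(√195, √226) : Q] = 4

[Q(√195):Q] = 2 (min poly x^2 - 195, irreducible since 195 is squarefree > 1). For the top step, suppose √226 ∈ Q(√195), say √226 = c + d√195 with c, d ∈ Q. Squaring: 226 = c^2 + 195d^2 + 2cd√195. Since √195 ∉ Q this forces 2cd = 0. If d = 0 then √226 = c ∈ Q, contradicting 226 squarefree > 1. If c = 0 then 226 = 195d^2, so 195·226 = (195d)^2 is a perfect square in Q — but 195·226 = 44070 is not a perfect square (since 195 and 226 are distinct squarefree integers). Contradiction. Hence √226 ∉ Q(√195), so x^2 - 226 stays irreducible over Q(√195) and [Q(√195, √226) : Q(√195)] = 2. By the tower law, [Q(√195, √226) : Q] = 2 · 2 = 4.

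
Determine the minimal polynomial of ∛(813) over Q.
m_α(x) = x^3 - 813

α satisfies α^3 = 813, so x^3 - 813 annihilates α. By the rational root test, a rational root p/q (in lowest terms) of x^3 - 813 would satisfy p^3 = 813 q^3, forcing q = 1 and p^3 = 813; but 813 is not a perfect cube, contradiction. A monic cubic over Q with no rational root is irreducible (any nontrivial factorization would include a linear factor). Hence x^3 - 813 is the minimal polynomial of α, and in particular [Q(α):Q] = 3.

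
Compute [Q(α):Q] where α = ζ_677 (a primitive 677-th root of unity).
[Q(α):Q] = 676

The minimal polynomial of ζ_677 over Q is the 677-th cyclotomic polynomial Φ_677(x), which is irreducible over Q and has degree φ(677) = 676. Hence [Q(α):Q] = φ(677) = 676.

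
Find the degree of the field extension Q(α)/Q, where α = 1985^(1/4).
[Q(α):Q] = 4

α is a root of x^4 - 1985. By Eisenstein's criterion at the prime p = 5 (which divides the constant term 1985 but p^2 = 25 does not, since 1985 is squarefree), x^4 - 1985 is irreducible over Q. Hence [Q(α):Q] = 4.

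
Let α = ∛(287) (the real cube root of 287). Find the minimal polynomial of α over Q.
m_α(x) = x^3 - 287

α satisfies α^3 = 287, so x^3 - 287 annihilates α. By the rational root test, a rational root p/q (in lowest terms) of x^3 - 287 would satisfy p^3 = 287 q^3, forcing q = 1 and p^3 = 287; but 287 is not a perfect cube, contradiction. A monic cubic over Q with no rational root is irreducible (any nontrivial factorization would include a linear factor). Hence x^3 - 287 is the minimal polynomial of α, and in particular [Q(α):Q] = 3.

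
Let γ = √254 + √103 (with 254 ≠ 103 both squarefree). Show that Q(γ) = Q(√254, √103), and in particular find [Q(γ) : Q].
[Q(γ) : Q] = 4 (equivalently, Q(γ) = Q(√254, √103))

Obviously Q(γ) ⊆ Q(√254, √103), and [Q(√254, √103):Q] = 4 (since 254, 103 are distinct squarefree integers > 1 with 26162 not a perfect square). To show equality we compute the minimal polynomial of γ. From γ = √254 + √103: γ^2 = 254 + 2√(26162) + 103 = 357 + 2√(26162), so γ^2 - 357 = 2√(26162); squaring, (γ^2 - 357)^2 = 4·26162, i.e. γ^4 - 714γ^2 + 127449 - 104648 = 0, i.e. γ^4 - 714γ^2 + 22801 = 0. So γ is a root of x^4 - 714x^2 + 22801. This polynomial is irreducible over Q: it has no rational root (each ±√254 ± √103 is irrational), and any factorization into two quadratics over Q would force √(26162) ∈ Q (pairing opposite roots) or √254, √103 ∈ Q (other pairings), all impossible. Hence [Q(γ):Q] = 4 = [Q(√254, √103):Q], so Q(γ) = Q(√254, √103).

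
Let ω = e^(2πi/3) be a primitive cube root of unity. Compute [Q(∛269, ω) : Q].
[Q(∛269, ω) : Q] = 6

[Q(∛269):Q] = 3 (min poly x^3 - 269, irreducible since 269 is not a perfect cube). [Q(ω):Q] = 2 (min poly x^2 + x + 1). Since Q(∛269) ⊂ R and ω ∉ R, we have ω ∉ Q(∛269), so x^2 + x + 1 remains irreducible over Q(∛269) and [Q(∛269, ω) : Q(∛269)] = 2. By the tower law, [Q(∛269, ω) : Q] = 3 · 2 = 6. (In fact Q(∛269, ω) is the splitting field of x^3 - 269 over Q.)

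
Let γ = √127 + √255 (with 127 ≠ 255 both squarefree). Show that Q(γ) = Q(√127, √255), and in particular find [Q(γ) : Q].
[Q(γ) : Q] = 4 (equivalently, Q(γ) = Q(√127, √255))

Obviously Q(γ) ⊆ Q(√127, √255), and [Q(√127, √255):Q] = 4 (since 127, 255 are distinct squarefree integers > 1 with 32385 not a perfect square). To show equality we compute the minimal polynomial of γ. From γ = √127 + √255: γ^2 = 127 + 2√(32385) + 255 = 382 + 2√(32385), so γ^2 - 382 = 2√(32385); squaring, (γ^2 - 382)^2 = 4·32385, i.e. γ^4 - 764γ^2 + 145924 - 129540 = 0, i.e. γ^4 - 764γ^2 + 16384 = 0. So γ is a root of x^4 - 764x^2 + 16384. This polynomial is irreducible over Q: it has no rational root (each ±√127 ± √255 is irrational), and any factorization into two quadratics over Q would force √(32385) ∈ Q (pairing opposite roots) or √127, √255 ∈ Q (other pairings), all impossible. Hence [Q(γ):Q] = 4 = [Q(√127, √255):Q], so Q(γ) = Q(√127, √255).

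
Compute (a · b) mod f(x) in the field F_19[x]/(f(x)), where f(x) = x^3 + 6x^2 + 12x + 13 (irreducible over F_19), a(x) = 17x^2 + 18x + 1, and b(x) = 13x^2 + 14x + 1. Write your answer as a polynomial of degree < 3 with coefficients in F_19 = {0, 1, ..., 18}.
a · b ≡ 18x^2 + 16x + 7 (mod f(x))

Multiply in F_19[x]: a(x)·b(x) = (17x^2 + 18x + 1)·(13x^2 + 14x + 1) = 12x^4 + 16x^3 + 16x^2 + 13x + 1. This has degree ≥ 3, so divide by f(x) over F_19: 12x^4 + 16x^3 + 16x^2 + 13x + 1 = (12x + 1)·(x^3 + 6x^2 + 12x + 13) + (18x^2 + 16x + 7). Hence a·b ≡ 18x^2 + 16x + 7 (mod f). (F_19[x]/(f) is a field with 19^3 = 6859 elements since f is irreducible of degree 3.)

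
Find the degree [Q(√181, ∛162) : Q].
[Q(√181, ∛162) : Q] = 6

Let L = Q(√181, ∛162). Since Q(√181) ⊂ L and [Q(√181):Q] = 2, the tower law gives 2 | [L:Q]. Likewise Q(∛162) ⊂ L with [Q(∛162):Q] = 3 (because 162 is not a perfect cube), so 3 | [L:Q]. As gcd(2,3) = 1, [L:Q] is divisible by 6. Conversely L is generated over Q by √181 and ∛162, so [L:Q] ≤ 2·3 = 6. Therefore [Q(√181, ∛162) : Q] = 6.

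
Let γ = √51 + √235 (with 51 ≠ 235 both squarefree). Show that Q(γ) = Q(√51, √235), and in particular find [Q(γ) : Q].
[Q(γ) : Q] = 4 (equivalently, Q(γ) = Q(√51, √235))

Obviously Q(γ) ⊆ Q(√51, √235), and [Q(√51, √235):Q] = 4 (since 51, 235 are distinct squarefree integers > 1 with 11985 not a perfect square). To show equality we compute the minimal polynomial of γ. From γ = √51 + √235: γ^2 = 51 + 2√(11985) + 235 = 286 + 2√(11985), so γ^2 - 286 = 2√(11985); squaring, (γ^2 - 286)^2 = 4·11985, i.e. γ^4 - 572γ^2 + 81796 - 47940 = 0, i.e. γ^4 - 572γ^2 + 33856 = 0. So γ is a root of x^4 - 572x^2 + 33856. This polynomial is irreducible over Q: it has no rational root (each ±√51 ± √235 is irrational), and any factorization into two quadratics over Q would force √(11985) ∈ Q (pairing opposite roots) or √51, √235 ∈ Q (other pairings), all impossible. Hence [Q(γ):Q] = 4 = [Q(√51, √235):Q], so Q(γ) = Q(√51, √235).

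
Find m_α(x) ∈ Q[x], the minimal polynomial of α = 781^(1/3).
m_α(x) = x^3 - 781

α satisfies α^3 = 781, so x^3 - 781 annihilates α. By the rational root test, a rational root p/q (in lowest terms) of x^3 - 781 would satisfy p^3 = 781 q^3, forcing q = 1 and p^3 = 781; but 781 is not a perfect cube, contradiction. A monic cubic over Q with no rational root is irreducible (any nontrivial factorization would include a linear factor). Hence x^3 - 781 is the minimal polynomial of α, and in particular [Q(α):Q] = 3.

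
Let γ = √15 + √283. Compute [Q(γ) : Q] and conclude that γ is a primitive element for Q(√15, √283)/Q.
[Q(γ) : Q] = 4 (equivalently, Q(γ) = Q(√15, √283))

Obviously Q(γ) ⊆ Q(√15, √283), and [Q(√15, √283):Q] = 4 (since 15, 283 are distinct squarefree integers > 1 with 4245 not a perfect square). To show equality we compute the minimal polynomial of γ. From γ = √15 + √283: γ^2 = 15 + 2√(4245) + 283 = 298 + 2√(4245), so γ^2 - 298 = 2√(4245); squaring, (γ^2 - 298)^2 = 4·4245, i.e. γ^4 - 596γ^2 + 88804 - 16980 = 0, i.e. γ^4 - 596γ^2 + 71824 = 0. So γ is a root of x^4 - 596x^2 + 71824. This polynomial is irreducible over Q: it has no rational root (each ±√15 ± √283 is irrational), and any factorization into two quadratics over Q would force √(4245) ∈ Q (pairing opposite roots) or √15, √283 ∈ Q (other pairings), all impossible. Hence [Q(γ):Q] = 4 = [Q(√15, √283):Q], so Q(γ) = Q(√15, √283).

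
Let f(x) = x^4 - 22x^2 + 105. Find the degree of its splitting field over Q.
[K : Q] = 4

Solving the quadratic in x^2: x^2 = (22 ± √(22^2 - 4·105))/2 = (22 ± √64)/2 = (22 ± 8)/2, giving x^2 = 7 or x^2 = 15. So f(x) = (x^2 - 7)(x^2 - 15) and the roots of f are ±√7, ±√15. Hence the splitting field is K = Q(√7, √15). Since 7 and 15 are distinct squarefree integers > 1, their product 105 is not a perfect square, so √15 ∉ Q(√7). By the tower law [K:Q] = [Q(√7,√15):Q(√7)] · [Q(√7):Q] = 2 · 2 = 4.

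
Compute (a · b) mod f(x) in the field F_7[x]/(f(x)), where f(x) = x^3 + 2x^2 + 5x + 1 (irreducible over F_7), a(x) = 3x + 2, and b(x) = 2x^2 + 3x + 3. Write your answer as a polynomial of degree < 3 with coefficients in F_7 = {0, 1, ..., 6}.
a · b ≡ x^2 + 6x (mod f(x))

Multiply in F_7[x]: a(x)·b(x) = (3x + 2)·(2x^2 + 3x + 3) = 6x^3 + 6x^2 + x + 6. This has degree ≥ 3, so divide by f(x) over F_7: 6x^3 + 6x^2 + x + 6 = (6)·(x^3 + 2x^2 + 5x + 1) + (x^2 + 6x). Hence a·b ≡ x^2 + 6x (mod f). (F_7[x]/(f) is a field with 7^3 = 343 elements since f is irreducible of degree 3.)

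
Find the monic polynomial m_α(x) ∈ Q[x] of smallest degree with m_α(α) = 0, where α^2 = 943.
m_α(x) = x^2 - 943

α satisfies α^2 - 943 = 0, so x^2 - 943 annihilates α. Since d = 943 is squarefree and ≠ 1, it is not a perfect square in Q, so x^2 - 943 has no rational root and is therefore irreducible over Q (a degree-2 polynomial over a field is irreducible iff it has no root). Hence m_α(x) = x^2 - 943.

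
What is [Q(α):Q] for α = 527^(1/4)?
[Q(α):Q] = 4

α is a root of x^4 - 527. By Eisenstein's criterion at the prime p = 17 (which divides the constant term 527 but p^2 = 289 does not, since 527 is squarefree), x^4 - 527 is irreducible over Q. Hence [Q(α):Q] = 4.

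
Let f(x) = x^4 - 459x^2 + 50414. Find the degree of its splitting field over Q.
[K : Q] = 4

Solving the quadratic in x^2: x^2 = (459 ± √(459^2 - 4·50414))/2 = (459 ± √9025)/2 = (459 ± 95)/2, giving x^2 = 182 or x^2 = 277. So f(x) = (x^2 - 182)(x^2 - 277) and the roots of f are ±√182, ±√277. Hence the splitting field is K = Q(√182, √277). Since 182 and 277 are distinct squarefree integers > 1, their product 50414 is not a perfect square, so √277 ∉ Q(√182). By the tower law [K:Q] = [Q(√182,√277):Q(√182)] · [Q(√182):Q] = 2 · 2 = 4.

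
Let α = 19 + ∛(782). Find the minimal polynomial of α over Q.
m_α(x) = x^3 - 57x^2 + 1083x - 7641

Set β = α - 19 = ∛(782), so β^3 = 782. Then (α - 19)^3 - 782 = 0, i.e. α is a root of g(x) = (x - 19)^3 - 782 = x^3 - 57x^2 + 1083x - 7641. Since g(x) = h(x - 19) where h(x) = x^3 - 782, and h is irreducible over Q (because 782 is not a perfect cube, so h has no rational root, and a monic cubic with no rational root is irreducible), g is also irreducible (irreducibility is preserved under the substitution x → x - 19). Hence m_α(x) = x^3 - 57x^2 + 1083x - 7641.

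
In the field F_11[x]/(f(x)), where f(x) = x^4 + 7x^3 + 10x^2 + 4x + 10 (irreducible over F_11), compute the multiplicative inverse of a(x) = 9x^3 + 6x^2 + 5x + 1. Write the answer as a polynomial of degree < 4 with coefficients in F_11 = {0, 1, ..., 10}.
a(x)^(-1) ≡ 6x^3 + 2x^2 + 3x + 8 (mod f(x))

Since f is irreducible over F_11, F_11[x]/(f) is a field and a(x) ≠ 0 has an inverse. Apply the extended Euclidean algorithm to f(x) and a(x) in F_11[x]: f(x) = (5x + 6)·a(x) + (4x^2 + 2x + 4);  a(x) = (5x + 10)·(4x^2 + 2x + 4) + (9x + 5);  (4x^2 + 2x + 4) = (9x + 5)·(9x + 5) + (1). The last nonzero remainder is the constant 1 = gcd(f, a) in F_11. Back-substituting through the division chain expresses 1 = s(x)·a(x) + t(x)·f(x) with s(x) ≡ 6x^3 + 2x^2 + 3x + 8 (mod f), so a(x)^(-1) ≡ s(x) = 6x^3 + 2x^2 + 3x + 8 (mod f). Check: (9x^3 + 6x^2 + 5x + 1)·(6x^3 + 2x^2 + 3x + 8) = 10x^6 + 10x^5 + 3x^4 + 7x^3 + 10x^2 + 10x + 8 ≡ 1 (mod x^4 + 7x^3 + 10x^2 + 4x + 10).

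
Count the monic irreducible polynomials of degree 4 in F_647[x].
There are 43808269068 monic irreducible polynomials of degree 4 over F_647

Each element of F_{647^4} that lies in no proper subfield is a root of exactly one monic irreducible of degree 4 over F_647, and each such polynomial has 4 distinct roots in F_{647^4}. By Möbius inversion the count is N_647(4) = (1/4) Σ_{d|4} μ(4/d) · 647^d = (1/4)(μ(4)·647^1 + μ(2)·647^2 + μ(1)·647^4) = 175233076272/4 = 43808269068.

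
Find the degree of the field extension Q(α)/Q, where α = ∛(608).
[Q(α):Q] = 3

The minimal polynomial of α is x^3 - 608, irreducible over Q since 608 is not a perfect cube (so x^3 - 608 has no rational root). Hence [Q(α):Q] = deg(m_α) = 3.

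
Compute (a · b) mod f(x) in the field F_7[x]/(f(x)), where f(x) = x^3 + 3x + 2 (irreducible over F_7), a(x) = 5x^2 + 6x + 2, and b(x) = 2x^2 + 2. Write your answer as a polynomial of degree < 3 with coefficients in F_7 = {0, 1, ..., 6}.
a · b ≡ 5x^2 + 5x + 1 (mod f(x))

Multiply in F_7[x]: a(x)·b(x) = (5x^2 + 6x + 2)·(2x^2 + 2) = 3x^4 + 5x^3 + 5x + 4. This has degree ≥ 3, so divide by f(x) over F_7: 3x^4 + 5x^3 + 5x + 4 = (3x + 5)·(x^3 + 3x + 2) + (5x^2 + 5x + 1). Hence a·b ≡ 5x^2 + 5x + 1 (mod f). (F_7[x]/(f) is a field with 7^3 = 343 elements since f is irreducible of degree 3.)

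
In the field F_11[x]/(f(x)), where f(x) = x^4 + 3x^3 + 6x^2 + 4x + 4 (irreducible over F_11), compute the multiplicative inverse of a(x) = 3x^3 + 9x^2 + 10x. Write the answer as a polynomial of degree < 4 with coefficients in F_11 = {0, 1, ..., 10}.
a(x)^(-1) ≡ 8x^3 + 5x^2 + 2x + 7 (mod f(x))

Since f is irreducible over F_11, F_11[x]/(f) is a field and a(x) ≠ 0 has an inverse. Apply the extended Euclidean algorithm to f(x) and a(x) in F_11[x]: f(x) = (4x)·a(x) + (10x^2 + 4x + 4);  a(x) = (8x + 1)·(10x^2 + 4x + 4) + (7x + 7);  (10x^2 + 4x + 4) = (3x + 7)·(7x + 7) + (10). The last nonzero remainder is the constant 10 = gcd(f, a) in F_11. Back-substituting through the division chain expresses 10 = s(x)·a(x) + t(x)·f(x) with s(x) ≡ 3x^3 + 6x^2 + 9x + 4 (mod f), so (3x^3 + 6x^2 + 9x + 4)·a(x) ≡ 10 (mod f). Multiplying by 10^(-1) ≡ 10 in F_11 gives a(x)^(-1) ≡ 10·(3x^3 + 6x^2 + 9x + 4) ≡ 8x^3 + 5x^2 + 2x + 7 (mod f). Check: (3x^3 + 9x^2 + 10x)·(8x^3 + 5x^2 + 2x + 7) = 2x^6 + 10x^5 + 10x^4 + x^3 + 6x^2 + 4x ≡ 1 (mod x^4 + 3x^3 + 6x^2 + 4x + 4).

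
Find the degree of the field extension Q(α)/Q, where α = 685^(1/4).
[Q(α):Q] = 4

α is a root of x^4 - 685. By Eisenstein's criterion at the prime p = 5 (which divides the constant term 685 but p^2 = 25 does not, since 685 is squarefree), x^4 - 685 is irreducible over Q. Hence [Q(α):Q] = 4.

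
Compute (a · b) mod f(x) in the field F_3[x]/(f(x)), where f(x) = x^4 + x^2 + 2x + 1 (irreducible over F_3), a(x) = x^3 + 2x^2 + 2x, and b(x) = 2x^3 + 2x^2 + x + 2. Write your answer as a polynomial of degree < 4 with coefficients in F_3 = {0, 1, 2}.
a · b ≡ x^3 + 2x + 2 (mod f(x))

Multiply in F_3[x]: a(x)·b(x) = (x^3 + 2x^2 + 2x)·(2x^3 + 2x^2 + x + 2) = 2x^6 + 2x^3 + x. This has degree ≥ 4, so divide by f(x) over F_3: 2x^6 + 2x^3 + x = (2x^2 + 1)·(x^4 + x^2 + 2x + 1) + (x^3 + 2x + 2). Hence a·b ≡ x^3 + 2x + 2 (mod f). (F_3[x]/(f) is a field with 3^4 = 81 elements since f is irreducible of degree 4.)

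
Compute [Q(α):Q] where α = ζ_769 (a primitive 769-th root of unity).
[Q(α):Q] = 768

The minimal polynomial of ζ_769 over Q is the 769-th cyclotomic polynomial Φ_769(x), which is irreducible over Q and has degree φ(769) = 768. Hence [Q(α):Q] = φ(769) = 768.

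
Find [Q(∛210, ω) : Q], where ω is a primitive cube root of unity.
[Q(∛210, ω) : Q] = 6

[Q(∛210):Q] = 3 (min poly x^3 - 210, irreducible since 210 is not a perfect cube). [Q(ω):Q] = 2 (min poly x^2 + x + 1). Since Q(∛210) ⊂ R and ω ∉ R, we have ω ∉ Q(∛210), so x^2 + x + 1 remains irreducible over Q(∛210) and [Q(∛210, ω) : Q(∛210)] = 2. By the tower law, [Q(∛210, ω) : Q] = 3 · 2 = 6. (In fact Q(∛210, ω) is the splitting field of x^3 - 210 over Q.)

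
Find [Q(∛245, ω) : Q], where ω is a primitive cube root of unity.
[Q(∛245, ω) : Q] = 6

[Q(∛245):Q] = 3 (min poly x^3 - 245, irreducible since 245 is not a perfect cube). [Q(ω):Q] = 2 (min poly x^2 + x + 1). Since Q(∛245) ⊂ R and ω ∉ R, we have ω ∉ Q(∛245), so x^2 + x + 1 remains irreducible over Q(∛245) and [Q(∛245, ω) : Q(∛245)] = 2. By the tower law, [Q(∛245, ω) : Q] = 3 · 2 = 6. (In fact Q(∛245, ω) is the splitting field of x^3 - 245 over Q.)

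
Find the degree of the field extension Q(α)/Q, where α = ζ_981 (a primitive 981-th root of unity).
[Q(α):Q] = 648

The minimal polynomial of ζ_981 over Q is the 981-th cyclotomic polynomial Φ_981(x), which is irreducible over Q and has degree φ(981) = 648. Hence [Q(α):Q] = φ(981) = 648.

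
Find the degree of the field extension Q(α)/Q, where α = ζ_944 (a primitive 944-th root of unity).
[Q(α):Q] = 464

The minimal polynomial of ζ_944 over Q is the 944-th cyclotomic polynomial Φ_944(x), which is irreducible over Q and has degree φ(944) = 464. Hence [Q(α):Q] = φ(944) = 464.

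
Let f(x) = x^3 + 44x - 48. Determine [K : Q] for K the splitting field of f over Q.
[K : Q] = 6

By the rational root test, any rational root of the monic integer polynomial f(x) = x^3 + 44x - 48 must be an integer dividing the constant term -48, i.e. one of ±{1, 2, 3, 4, 6, 8, 12, 16, 24, 48}. Evaluating: f(1) = -3, f(-1) = -93, f(2) = 48, f(-2) = -144, f(3) = 111, f(-3) = -207, f(4) = 192, f(-4) = -288, f(6) = 432, f(-6) = -528, f(8) = 816, f(-8) = -912, f(12) = 2208, f(-12) = -2304, f(16) = 4752, f(-16) = -4848, f(24) = 14832, f(-24) = -14928, f(48) = 112656, f(-48) = -112752; none is 0, so f has no rational root and is therefore irreducible over Q (a cubic with no linear factor over a field is irreducible). For an irreducible cubic, the Galois group is A_3 or S_3 according as the discriminant disc(f) = -4a^3 - 27b^2 = -4·(44)^3 - 27·(-48)^2 = -402944 is or is not a square in Q. Here disc(f) = -402944 is not a perfect square in Q, so the Galois group of f over Q is not contained in A_3 and must be all of S_3. The splitting field has degree |S_3| = 6 over Q, so [K : Q] = 6.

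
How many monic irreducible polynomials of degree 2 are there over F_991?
There are 490545 monic irreducible polynomials of degree 2 over F_991

Each element of F_{991^2} that lies in no proper subfield is a root of exactly one monic irreducible of degree 2 over F_991, and each such polynomial has 2 distinct roots in F_{991^2}. By Möbius inversion the count is N_991(2) = (1/2) Σ_{d|2} μ(2/d) · 991^d = (1/2)(μ(2)·991^1 + μ(1)·991^2) = 981090/2 = 490545.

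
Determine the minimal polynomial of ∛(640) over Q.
m_α(x) = x^3 - 640

α satisfies α^3 = 640, so x^3 - 640 annihilates α. By the rational root test, a rational root p/q (in lowest terms) of x^3 - 640 would satisfy p^3 = 640 q^3, forcing q = 1 and p^3 = 640; but 640 is not a perfect cube, contradiction. A monic cubic over Q with no rational root is irreducible (any nontrivial factorization would include a linear factor). Hence x^3 - 640 is the minimal polynomial of α, and in particular [Q(α):Q] = 3.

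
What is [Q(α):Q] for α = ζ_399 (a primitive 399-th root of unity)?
[Q(α):Q] = 216

The minimal polynomial of ζ_399 over Q is the 399-th cyclotomic polynomial Φ_399(x), which is irreducible over Q and has degree φ(399) = 216. Hence [Q(α):Q] = φ(399) = 216.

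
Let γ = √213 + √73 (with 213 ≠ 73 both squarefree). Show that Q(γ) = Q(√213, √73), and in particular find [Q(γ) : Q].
[Q(γ) : Q] = 4 (equivalently, Q(γ) = Q(√213, √73))

Obviously Q(γ) ⊆ Q(√213, √73), and [Q(√213, √73):Q] = 4 (since 213, 73 are distinct squarefree integers > 1 with 15549 not a perfect square). To show equality we compute the minimal polynomial of γ. From γ = √213 + √73: γ^2 = 213 + 2√(15549) + 73 = 286 + 2√(15549), so γ^2 - 286 = 2√(15549); squaring, (γ^2 - 286)^2 = 4·15549, i.e. γ^4 - 572γ^2 + 81796 - 62196 = 0, i.e. γ^4 - 572γ^2 + 19600 = 0. So γ is a root of x^4 - 572x^2 + 19600. This polynomial is irreducible over Q: it has no rational root (each ±√213 ± √73 is irrational), and any factorization into two quadratics over Q would force √(15549) ∈ Q (pairing opposite roots) or √213, √73 ∈ Q (other pairings), all impossible. Hence [Q(γ):Q] = 4 = [Q(√213, √73):Q], so Q(γ) = Q(√213, √73).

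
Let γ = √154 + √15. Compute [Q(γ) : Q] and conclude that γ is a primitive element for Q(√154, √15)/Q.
[Q(γ) : Q] = 4 (equivalently, Q(γ) = Q(√154, √15))

Obviously Q(γ) ⊆ Q(√154, √15), and [Q(√154, √15):Q] = 4 (since 154, 15 are distinct squarefree integers > 1 with 2310 not a perfect square). To show equality we compute the minimal polynomial of γ. From γ = √154 + √15: γ^2 = 154 + 2√(2310) + 15 = 169 + 2√(2310), so γ^2 - 169 = 2√(2310); squaring, (γ^2 - 169)^2 = 4·2310, i.e. γ^4 - 338γ^2 + 28561 - 9240 = 0, i.e. γ^4 - 338γ^2 + 19321 = 0. So γ is a root of x^4 - 338x^2 + 19321. This polynomial is irreducible over Q: it has no rational root (each ±√154 ± √15 is irrational), and any factorization into two quadratics over Q would force √(2310) ∈ Q (pairing opposite roots) or √154, √15 ∈ Q (other pairings), all impossible. Hence [Q(γ):Q] = 4 = [Q(√154, √15):Q], so Q(γ) = Q(√154, √15).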